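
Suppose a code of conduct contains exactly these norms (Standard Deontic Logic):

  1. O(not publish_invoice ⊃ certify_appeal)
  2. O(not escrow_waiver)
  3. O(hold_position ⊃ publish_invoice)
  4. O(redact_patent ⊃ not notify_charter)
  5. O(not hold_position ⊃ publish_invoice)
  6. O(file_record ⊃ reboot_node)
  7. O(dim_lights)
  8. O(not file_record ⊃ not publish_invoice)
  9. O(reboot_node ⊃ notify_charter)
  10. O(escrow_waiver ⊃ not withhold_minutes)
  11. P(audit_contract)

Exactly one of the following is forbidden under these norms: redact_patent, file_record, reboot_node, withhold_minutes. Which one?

By case analysis on not hold_position: premise 5 gives O(not hold_position ⊃ publish_invoice) and premise 3 gives O(hold_position ⊃ publish_invoice), so O(publish_invoice) either way.
Premise 8, O(not file_record ⊃ not publish_invoice), contraposes to O(publish_invoice ⊃ file_record); with O(publish_invoice) we get O(file_record).
Applying K to premise 6 (O(file_record ⊃ reboot_node)) and O(file_record) yields O(reboot_node).
With premise 9, O(reboot_node ⊃ notify_charter), the K-axiom yields O(notify_charter).
Premise 4, O(redact_patent ⊃ not notify_charter), contraposes to O(notify_charter ⊃ not redact_patent); with O(notify_charter) we get O(not redact_patent).
So O(not redact_patent) holds, i.e. redact_patent is forbidden. None of the other listed options is forbidden under the premises.

redact_patent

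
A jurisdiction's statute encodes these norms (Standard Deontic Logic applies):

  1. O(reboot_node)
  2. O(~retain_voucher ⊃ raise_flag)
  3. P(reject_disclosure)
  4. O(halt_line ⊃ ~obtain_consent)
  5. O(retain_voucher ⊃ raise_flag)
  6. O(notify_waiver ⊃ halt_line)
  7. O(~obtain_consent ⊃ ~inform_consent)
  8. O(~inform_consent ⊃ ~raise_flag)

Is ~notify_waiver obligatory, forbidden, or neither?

Obligatory

By case analysis on retain_voucher: premise 5 gives O(retain_voucher ⊃ raise_flag) and premise 2 gives O(~retain_voucher ⊃ raise_flag), so O(raise_flag) either way.
Premise 8 is O(~inform_consent ⊃ ~raise_flag); contrapositively O(raise_flag ⊃ inform_consent). Since O(raise_flag) holds, K gives O(inform_consent).
Premise 7 is O(~obtain_consent ⊃ ~inform_consent); contrapositively O(inform_consent ⊃ obtain_consent). Since O(inform_consent) holds, K gives O(obtain_consent).
The contrapositive of premise 4 (O(halt_line ⊃ ~obtain_consent)) is O(obtain_consent ⊃ ~halt_line), and O(obtain_consent) is already established, so O(~halt_line).
Premise 6 is O(notify_waiver ⊃ halt_line); contrapositively O(~halt_line ⊃ ~notify_waiver). Since O(~halt_line) holds, K gives O(~notify_waiver).
Premises 1, 3 do not contribute to this derivation.
Hence ~notify_waiver is obligatory.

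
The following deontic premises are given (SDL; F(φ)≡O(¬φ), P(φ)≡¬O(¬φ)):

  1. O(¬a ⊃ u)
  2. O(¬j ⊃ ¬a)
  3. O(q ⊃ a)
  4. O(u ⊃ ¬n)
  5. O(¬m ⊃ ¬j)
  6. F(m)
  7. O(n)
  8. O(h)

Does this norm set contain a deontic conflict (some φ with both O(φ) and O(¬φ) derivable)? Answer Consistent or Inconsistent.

Inconsistent

From premise 7 we have O(n).
Premise 4 is O(u ⊃ ¬n); contrapositively O(n ⊃ ¬u). Since O(n) holds, K gives O(¬u).
The contrapositive of premise 1 (O(¬a ⊃ u)) is O(¬u ⊃ a), and O(¬u) is already established, so O(a).
Premise 2 is O(¬j ⊃ ¬a); contrapositively O(a ⊃ j). Since O(a) holds, K gives O(j).
Premise 5, O(¬m ⊃ ¬j), contraposes to O(j ⊃ m); with O(j) we get O(m).
But premise 6, F(m), means O(¬m).
We now have both O(m) and O(¬m) — m is simultaneously obligatory and forbidden, violating the D-axiom.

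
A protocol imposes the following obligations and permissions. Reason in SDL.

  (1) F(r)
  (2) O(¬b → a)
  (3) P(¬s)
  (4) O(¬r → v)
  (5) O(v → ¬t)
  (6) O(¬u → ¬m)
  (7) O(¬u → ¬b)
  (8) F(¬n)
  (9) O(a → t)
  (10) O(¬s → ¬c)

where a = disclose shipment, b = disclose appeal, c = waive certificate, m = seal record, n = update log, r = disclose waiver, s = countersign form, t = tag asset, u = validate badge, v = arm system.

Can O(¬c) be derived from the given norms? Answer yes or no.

Premise 10 is O(¬s → ¬c), but O(¬s) is not derivable from the premises (the permission P(¬s) asserts only ¬O(s), not O(¬s)), so it does not yield O(¬c).
No other premise forces O(¬c). An ideal world satisfying every premise can still have ¬c false, so O(¬c) is not derivable.

No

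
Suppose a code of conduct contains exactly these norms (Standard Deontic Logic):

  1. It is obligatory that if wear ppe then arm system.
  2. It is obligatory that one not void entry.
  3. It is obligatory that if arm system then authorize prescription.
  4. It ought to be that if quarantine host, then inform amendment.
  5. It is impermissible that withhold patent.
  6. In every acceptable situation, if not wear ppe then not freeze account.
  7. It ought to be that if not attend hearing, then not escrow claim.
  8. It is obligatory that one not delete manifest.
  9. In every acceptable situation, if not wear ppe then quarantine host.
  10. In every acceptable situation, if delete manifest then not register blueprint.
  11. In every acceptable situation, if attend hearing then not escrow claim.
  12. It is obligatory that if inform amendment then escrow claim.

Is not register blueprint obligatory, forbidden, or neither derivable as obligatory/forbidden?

Neither

Premise 10 is O(delete_manifest → ¬register_blueprint), but O(delete_manifest) is not derivable from the premises, so it does not yield O(¬register_blueprint).
No premise or chain of K-axiom applications forces O(¬register_blueprint), and none forces O(register_blueprint). So ¬register_blueprint is neither obligatory nor forbidden under these norms.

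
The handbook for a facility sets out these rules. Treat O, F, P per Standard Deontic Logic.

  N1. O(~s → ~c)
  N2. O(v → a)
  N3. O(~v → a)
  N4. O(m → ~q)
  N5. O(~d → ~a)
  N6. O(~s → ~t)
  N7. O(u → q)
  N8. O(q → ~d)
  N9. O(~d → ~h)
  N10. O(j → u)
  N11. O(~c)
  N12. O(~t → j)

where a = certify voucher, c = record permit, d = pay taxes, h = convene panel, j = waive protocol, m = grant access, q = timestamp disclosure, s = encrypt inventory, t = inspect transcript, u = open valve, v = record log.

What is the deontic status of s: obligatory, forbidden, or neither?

Obligatory

By case analysis on v: premise 2 gives O(v → a) and premise 3 gives O(~v → a), so O(a) either way.
The contrapositive of premise 5 (O(~d → ~a)) is O(a → d), and O(a) is already established, so O(d).
Premise 8 is O(q → ~d); contrapositively O(d → ~q). Since O(d) holds, K gives O(~q).
The contrapositive of premise 7 (O(u → q)) is O(~q → ~u), and O(~q) is already established, so O(~u).
Premise 10 is O(j → u); contrapositively O(~u → ~j). Since O(~u) holds, K gives O(~j).
Premise 12 is O(~t → j); contrapositively O(~j → t). Since O(~j) holds, K gives O(t).
Premise 6, O(~s → ~t), contraposes to O(t → s); with O(t) we get O(s).
Premises 1, 4, 9, 11 do not contribute to this derivation.
Hence s is obligatory.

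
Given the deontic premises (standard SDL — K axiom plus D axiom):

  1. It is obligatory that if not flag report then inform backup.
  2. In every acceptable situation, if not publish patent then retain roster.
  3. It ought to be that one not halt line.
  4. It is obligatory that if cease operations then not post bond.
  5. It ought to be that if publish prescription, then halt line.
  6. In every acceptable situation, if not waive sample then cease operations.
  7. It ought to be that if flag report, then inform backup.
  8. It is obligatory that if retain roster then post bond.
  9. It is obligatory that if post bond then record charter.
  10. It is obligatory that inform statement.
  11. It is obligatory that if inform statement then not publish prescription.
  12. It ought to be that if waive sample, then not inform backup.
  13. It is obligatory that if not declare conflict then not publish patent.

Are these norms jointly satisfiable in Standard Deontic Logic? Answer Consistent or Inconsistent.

Premise 5 is O(publish_prescription → halt_line), but O(publish_prescription) is not derivable from the premises, so it does not yield O(halt_line).
So O(halt_line) is not derivable, and the apparent clash with O(¬halt_line) does not arise.
A world satisfying every obligation exists (e.g. cease_operations=true, declare_conflict=true, flag_report=false, halt_line=false, inform_backup=true, inform_statement=true, post_bond=false, publish_patent=true, publish_prescription=false, record_charter=false, retain_roster=false, waive_sample=false); no atom is both obligatory and forbidden, so the set is consistent.

Consistent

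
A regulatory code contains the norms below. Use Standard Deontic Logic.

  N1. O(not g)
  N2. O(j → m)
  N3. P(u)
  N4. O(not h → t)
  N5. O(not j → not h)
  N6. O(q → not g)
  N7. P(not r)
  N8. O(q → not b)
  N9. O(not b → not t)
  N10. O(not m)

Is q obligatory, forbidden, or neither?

Forbidden

Premise 10 gives O(not m).
Premise 2, O(j → m), contraposes to O(not m → not j); with O(not m) we get O(not j).
From O(not j) and premise 5, O(not j → not h), we obtain O(not h).
With premise 4, O(not h → t), the K-axiom yields O(t).
Premise 9, O(not b → not t), contraposes to O(t → b); with O(t) we get O(b).
The contrapositive of premise 8 (O(q → not b)) is O(b → not q), and O(b) is already established, so O(not q).
Premises 1, 3, 6, 7 do not contribute to this derivation.
Thus O(not q), which is F(q): q is forbidden.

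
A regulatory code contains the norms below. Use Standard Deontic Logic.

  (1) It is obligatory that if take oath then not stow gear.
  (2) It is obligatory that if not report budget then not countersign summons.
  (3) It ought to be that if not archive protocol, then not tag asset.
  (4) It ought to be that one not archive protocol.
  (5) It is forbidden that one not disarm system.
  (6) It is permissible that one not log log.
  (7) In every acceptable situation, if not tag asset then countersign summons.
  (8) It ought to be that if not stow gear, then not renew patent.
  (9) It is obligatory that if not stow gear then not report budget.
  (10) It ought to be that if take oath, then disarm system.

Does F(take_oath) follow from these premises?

Yes

Premise 4 states O(¬archive_protocol) outright.
From O(¬archive_protocol) and premise 3, O(¬archive_protocol → ¬tag_asset), we obtain O(¬tag_asset).
With premise 7, O(¬tag_asset → countersign_summons), the K-axiom yields O(countersign_summons).
The contrapositive of premise 2 (O(¬report_budget → ¬countersign_summons)) is O(countersign_summons → report_budget), and O(countersign_summons) is already established, so O(report_budget).
Premise 9, O(¬stow_gear → ¬report_budget), contraposes to O(report_budget → stow_gear); with O(report_budget) we get O(stow_gear).
Premise 1, O(take_oath → ¬stow_gear), contraposes to O(stow_gear → ¬take_oath); with O(stow_gear) we get O(¬take_oath).
Premises 5, 6, 8, 10 do not contribute to this derivation.
So O(¬take_oath) holds, i.e. F(take_oath). The claim follows.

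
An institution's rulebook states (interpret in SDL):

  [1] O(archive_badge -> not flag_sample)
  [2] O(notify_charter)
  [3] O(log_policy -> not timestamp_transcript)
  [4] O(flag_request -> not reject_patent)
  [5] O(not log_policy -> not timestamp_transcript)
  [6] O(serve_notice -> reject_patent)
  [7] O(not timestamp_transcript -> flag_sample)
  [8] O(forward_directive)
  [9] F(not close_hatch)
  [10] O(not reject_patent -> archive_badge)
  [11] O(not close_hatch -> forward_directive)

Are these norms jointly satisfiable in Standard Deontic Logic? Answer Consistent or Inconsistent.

Consistent

Premise 11 is O(not close_hatch -> forward_directive); even if O(forward_directive) held, inferring O(not close_hatch) would be affirming the consequent — invalid.
So O(not close_hatch) is not derivable, and the apparent clash with O(close_hatch) does not arise.
A world satisfying every obligation exists (e.g. archive_badge=false, close_hatch=true, flag_request=false, flag_sample=true, forward_directive=true, log_policy=false, notify_charter=true, reject_patent=true, serve_notice=false, timestamp_transcript=false); no atom is both obligatory and forbidden, so the set is consistent.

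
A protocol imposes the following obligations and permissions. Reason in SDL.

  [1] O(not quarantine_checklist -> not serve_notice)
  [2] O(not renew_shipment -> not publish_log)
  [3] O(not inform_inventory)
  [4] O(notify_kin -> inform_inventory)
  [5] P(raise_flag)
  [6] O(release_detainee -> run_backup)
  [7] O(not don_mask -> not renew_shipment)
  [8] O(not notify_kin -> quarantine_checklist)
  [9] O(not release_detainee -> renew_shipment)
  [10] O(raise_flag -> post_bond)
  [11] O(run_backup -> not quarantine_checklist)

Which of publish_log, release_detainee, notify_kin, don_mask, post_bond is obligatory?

don_mask

From premise 3 we have O(not inform_inventory).
Premise 4, O(notify_kin -> inform_inventory), contraposes to O(not inform_inventory -> not notify_kin); with O(not inform_inventory) we get O(not notify_kin).
Premise 8 is O(not notify_kin -> quarantine_checklist); since O(not notify_kin), deontic closure gives O(quarantine_checklist).
The contrapositive of premise 11 (O(run_backup -> not quarantine_checklist)) is O(quarantine_checklist -> not run_backup), and O(quarantine_checklist) is already established, so O(not run_backup).
Premise 6 is O(release_detainee -> run_backup); contrapositively O(not run_backup -> not release_detainee). Since O(not run_backup) holds, K gives O(not release_detainee).
Premise 9 is O(not release_detainee -> renew_shipment); since O(not release_detainee), deontic closure gives O(renew_shipment).
Premise 7, O(not don_mask -> not renew_shipment), contraposes to O(renew_shipment -> don_mask); with O(renew_shipment) we get O(don_mask).
So O(don_mask) holds — don_mask is obligatory. None of the other listed options is made obligatory by any chain of premises.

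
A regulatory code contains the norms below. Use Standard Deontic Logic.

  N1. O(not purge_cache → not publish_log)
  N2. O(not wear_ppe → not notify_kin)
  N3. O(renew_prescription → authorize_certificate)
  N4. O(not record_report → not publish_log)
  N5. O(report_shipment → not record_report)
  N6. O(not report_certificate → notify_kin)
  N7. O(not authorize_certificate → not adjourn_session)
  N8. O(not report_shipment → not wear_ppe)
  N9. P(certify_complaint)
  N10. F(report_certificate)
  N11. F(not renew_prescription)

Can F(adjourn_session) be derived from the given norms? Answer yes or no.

No

Premise 7 is O(not authorize_certificate → not adjourn_session), but O(not authorize_certificate) is not derivable from the premises, so it does not yield O(not adjourn_session).
No other premise forces O(not adjourn_session). An ideal world satisfying every premise can still have adjourn_session true, so F(adjourn_session) is not derivable.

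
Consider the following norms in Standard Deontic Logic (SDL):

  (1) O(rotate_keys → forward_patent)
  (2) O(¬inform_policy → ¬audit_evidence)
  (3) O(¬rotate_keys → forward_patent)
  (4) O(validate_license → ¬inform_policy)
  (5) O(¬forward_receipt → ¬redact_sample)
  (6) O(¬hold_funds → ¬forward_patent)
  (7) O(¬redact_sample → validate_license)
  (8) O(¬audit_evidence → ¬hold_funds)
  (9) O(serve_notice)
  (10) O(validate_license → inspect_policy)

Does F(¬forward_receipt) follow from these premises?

Premises 1 and 3 are O(rotate_keys → forward_patent) and O(¬rotate_keys → forward_patent); every ideal world satisfies rotate_keys or ¬rotate_keys, so in either case forward_patent holds — hence O(forward_patent).
Premise 6 is O(¬hold_funds → ¬forward_patent); contrapositively O(forward_patent → hold_funds). Since O(forward_patent) holds, K gives O(hold_funds).
Premise 8 is O(¬audit_evidence → ¬hold_funds); contrapositively O(hold_funds → audit_evidence). Since O(hold_funds) holds, K gives O(audit_evidence).
Premise 2, O(¬inform_policy → ¬audit_evidence), contraposes to O(audit_evidence → inform_policy); with O(audit_evidence) we get O(inform_policy).
Premise 4 is O(validate_license → ¬inform_policy); contrapositively O(inform_policy → ¬validate_license). Since O(inform_policy) holds, K gives O(¬validate_license).
Premise 7, O(¬redact_sample → validate_license), contraposes to O(¬validate_license → redact_sample); with O(¬validate_license) we get O(redact_sample).
The contrapositive of premise 5 (O(¬forward_receipt → ¬redact_sample)) is O(redact_sample → forward_receipt), and O(redact_sample) is already established, so O(forward_receipt).
Premises 9, 10 do not contribute to this derivation.
So O(forward_receipt) holds, i.e. F(¬forward_receipt). The claim follows.

Yes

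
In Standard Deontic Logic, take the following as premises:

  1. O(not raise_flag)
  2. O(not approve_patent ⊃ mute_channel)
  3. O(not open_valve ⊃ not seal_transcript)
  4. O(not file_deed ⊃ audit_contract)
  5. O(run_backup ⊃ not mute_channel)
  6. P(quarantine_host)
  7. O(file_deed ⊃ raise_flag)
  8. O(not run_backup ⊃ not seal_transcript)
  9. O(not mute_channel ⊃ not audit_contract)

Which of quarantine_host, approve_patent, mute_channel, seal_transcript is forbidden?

From premise 1 we have O(not raise_flag).
Premise 7 is O(file_deed ⊃ raise_flag); contrapositively O(not raise_flag ⊃ not file_deed). Since O(not raise_flag) holds, K gives O(not file_deed).
Applying K to premise 4 (O(not file_deed ⊃ audit_contract)) and O(not file_deed) yields O(audit_contract).
Premise 9 is O(not mute_channel ⊃ not audit_contract); contrapositively O(audit_contract ⊃ mute_channel). Since O(audit_contract) holds, K gives O(mute_channel).
Premise 5, O(run_backup ⊃ not mute_channel), contraposes to O(mute_channel ⊃ not run_backup); with O(mute_channel) we get O(not run_backup).
Applying K to premise 8 (O(not run_backup ⊃ not seal_transcript)) and O(not run_backup) yields O(not seal_transcript).
So O(not seal_transcript) holds, i.e. seal_transcript is forbidden. None of the other listed options is forbidden under the premises.

seal_transcript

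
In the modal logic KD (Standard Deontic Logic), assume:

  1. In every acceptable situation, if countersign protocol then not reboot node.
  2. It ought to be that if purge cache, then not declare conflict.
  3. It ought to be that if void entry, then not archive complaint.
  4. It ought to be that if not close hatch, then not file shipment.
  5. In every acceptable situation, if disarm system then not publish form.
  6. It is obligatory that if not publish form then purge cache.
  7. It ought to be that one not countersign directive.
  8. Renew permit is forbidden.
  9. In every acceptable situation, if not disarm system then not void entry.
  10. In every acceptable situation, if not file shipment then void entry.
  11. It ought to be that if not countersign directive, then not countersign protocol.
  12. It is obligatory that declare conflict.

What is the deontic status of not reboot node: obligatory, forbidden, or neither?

Neither

Premise 1 is O(countersign_protocol → ¬reboot_node), but O(countersign_protocol) is not derivable from the premises, so it does not yield O(¬reboot_node).
No premise or chain of K-axiom applications forces O(¬reboot_node), and none forces O(reboot_node). So ¬reboot_node is neither obligatory nor forbidden under these norms.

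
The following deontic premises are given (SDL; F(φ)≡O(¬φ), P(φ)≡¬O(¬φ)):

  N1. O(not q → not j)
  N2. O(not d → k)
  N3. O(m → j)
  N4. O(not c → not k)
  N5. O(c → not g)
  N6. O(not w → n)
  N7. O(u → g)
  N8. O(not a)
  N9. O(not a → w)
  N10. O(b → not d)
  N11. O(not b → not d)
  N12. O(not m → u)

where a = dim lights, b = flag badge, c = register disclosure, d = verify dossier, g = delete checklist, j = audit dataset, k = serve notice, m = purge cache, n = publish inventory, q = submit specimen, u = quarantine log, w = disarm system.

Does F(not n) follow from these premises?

No

Premise 6 is O(not w → n), but O(not w) is not derivable from the premises, so it does not yield O(n).
No other premise forces O(n). An ideal world satisfying every premise can still have not n true, so F(not n) is not derivable.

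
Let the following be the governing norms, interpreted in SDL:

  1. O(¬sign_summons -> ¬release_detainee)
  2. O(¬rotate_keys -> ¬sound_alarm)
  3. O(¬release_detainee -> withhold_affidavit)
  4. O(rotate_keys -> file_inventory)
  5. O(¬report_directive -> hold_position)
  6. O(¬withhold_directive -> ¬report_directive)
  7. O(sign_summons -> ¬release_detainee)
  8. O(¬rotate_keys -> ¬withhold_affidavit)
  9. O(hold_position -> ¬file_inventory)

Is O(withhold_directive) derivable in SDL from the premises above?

Premises 1 and 7 cover both cases: O(¬sign_summons -> ¬release_detainee) and O(sign_summons -> ¬release_detainee). Since ¬sign_summons ∨ sign_summons is a tautology, O(¬release_detainee) follows.
Applying K to premise 3 (O(¬release_detainee -> withhold_affidavit)) and O(¬release_detainee) yields O(withhold_affidavit).
The contrapositive of premise 8 (O(¬rotate_keys -> ¬withhold_affidavit)) is O(withhold_affidavit -> rotate_keys), and O(withhold_affidavit) is already established, so O(rotate_keys).
From O(rotate_keys) and premise 4, O(rotate_keys -> file_inventory), we obtain O(file_inventory).
Premise 9 is O(hold_position -> ¬file_inventory); contrapositively O(file_inventory -> ¬hold_position). Since O(file_inventory) holds, K gives O(¬hold_position).
Premise 5, O(¬report_directive -> hold_position), contraposes to O(¬hold_position -> report_directive); with O(¬hold_position) we get O(report_directive).
The contrapositive of premise 6 (O(¬withhold_directive -> ¬report_directive)) is O(report_directive -> withhold_directive), and O(report_directive) is already established, so O(withhold_directive).
Premise 2 does not contribute to this derivation.
So O(withhold_directive) follows.

Yes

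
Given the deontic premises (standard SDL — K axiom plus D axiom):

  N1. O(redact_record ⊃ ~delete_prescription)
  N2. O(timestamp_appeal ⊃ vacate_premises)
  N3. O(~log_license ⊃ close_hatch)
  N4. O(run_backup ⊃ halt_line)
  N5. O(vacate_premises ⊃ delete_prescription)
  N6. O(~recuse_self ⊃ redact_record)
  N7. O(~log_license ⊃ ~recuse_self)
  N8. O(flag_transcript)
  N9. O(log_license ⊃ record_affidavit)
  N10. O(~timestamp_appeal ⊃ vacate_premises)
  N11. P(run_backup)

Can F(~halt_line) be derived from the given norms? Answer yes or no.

Premise 4 is O(run_backup ⊃ halt_line), but O(run_backup) is not derivable from the premises (the permission P(run_backup) asserts only ~O(~run_backup), not O(run_backup)), so it does not yield O(halt_line).
No other premise forces O(halt_line). An ideal world satisfying every premise can still have ~halt_line true, so F(~halt_line) is not derivable.

No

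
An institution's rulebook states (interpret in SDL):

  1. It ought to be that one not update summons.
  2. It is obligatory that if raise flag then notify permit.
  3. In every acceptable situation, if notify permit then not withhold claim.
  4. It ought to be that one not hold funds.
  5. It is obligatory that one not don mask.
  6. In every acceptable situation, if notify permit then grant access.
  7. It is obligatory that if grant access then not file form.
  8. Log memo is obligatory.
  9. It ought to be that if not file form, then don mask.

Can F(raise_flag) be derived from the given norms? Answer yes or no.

Premise 5 gives O(¬don_mask).
Premise 9 is O(¬file_form → don_mask); contrapositively O(¬don_mask → file_form). Since O(¬don_mask) holds, K gives O(file_form).
Premise 7, O(grant_access → ¬file_form), contraposes to O(file_form → ¬grant_access); with O(file_form) we get O(¬grant_access).
Premise 6, O(notify_permit → grant_access), contraposes to O(¬grant_access → ¬notify_permit); with O(¬grant_access) we get O(¬notify_permit).
Premise 2, O(raise_flag → notify_permit), contraposes to O(¬notify_permit → ¬raise_flag); with O(¬notify_permit) we get O(¬raise_flag).
Premises 1, 3, 4, 8 do not contribute to this derivation.
So O(¬raise_flag) holds, i.e. F(raise_flag). The claim follows.

Yes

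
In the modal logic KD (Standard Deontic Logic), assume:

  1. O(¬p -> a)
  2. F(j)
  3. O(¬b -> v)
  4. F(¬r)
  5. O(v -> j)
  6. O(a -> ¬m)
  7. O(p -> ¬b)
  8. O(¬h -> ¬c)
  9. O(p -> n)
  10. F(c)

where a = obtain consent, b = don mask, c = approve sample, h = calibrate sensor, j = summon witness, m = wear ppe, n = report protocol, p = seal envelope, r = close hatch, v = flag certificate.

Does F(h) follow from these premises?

Premise 8 is O(¬h -> ¬c); even if O(¬c) held, inferring O(¬h) would be affirming the consequent — invalid.
No other premise forces O(¬h). An ideal world satisfying every premise can still have h true, so F(h) is not derivable.

No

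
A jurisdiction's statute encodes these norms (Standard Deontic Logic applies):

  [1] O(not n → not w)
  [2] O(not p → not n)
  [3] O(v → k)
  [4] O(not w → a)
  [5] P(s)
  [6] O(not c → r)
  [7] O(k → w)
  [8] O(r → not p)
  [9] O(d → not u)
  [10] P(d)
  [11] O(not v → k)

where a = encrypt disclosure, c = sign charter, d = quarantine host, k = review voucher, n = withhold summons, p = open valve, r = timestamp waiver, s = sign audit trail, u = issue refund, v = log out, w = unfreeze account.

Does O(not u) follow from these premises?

No

Premise 9 is O(d → not u), but O(d) is not derivable from the premises (the permission P(d) asserts only not O(not d), not O(d)), so it does not yield O(not u).
No other premise forces O(not u). An ideal world satisfying every premise can still have not u false, so O(not u) is not derivable.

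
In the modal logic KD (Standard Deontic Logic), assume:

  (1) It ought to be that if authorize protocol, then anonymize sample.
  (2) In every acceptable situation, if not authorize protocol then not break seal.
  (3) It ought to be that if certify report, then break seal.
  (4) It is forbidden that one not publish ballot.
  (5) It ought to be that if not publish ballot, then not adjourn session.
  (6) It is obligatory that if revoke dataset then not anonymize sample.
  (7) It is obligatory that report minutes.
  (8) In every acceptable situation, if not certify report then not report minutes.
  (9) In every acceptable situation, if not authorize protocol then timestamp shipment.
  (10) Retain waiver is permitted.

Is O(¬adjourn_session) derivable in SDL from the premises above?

Premise 5 is O(¬publish_ballot → ¬adjourn_session), but O(¬publish_ballot) is not derivable from the premises, so it does not yield O(¬adjourn_session).
No other premise forces O(¬adjourn_session). An ideal world satisfying every premise can still have ¬adjourn_session false, so O(¬adjourn_session) is not derivable.

No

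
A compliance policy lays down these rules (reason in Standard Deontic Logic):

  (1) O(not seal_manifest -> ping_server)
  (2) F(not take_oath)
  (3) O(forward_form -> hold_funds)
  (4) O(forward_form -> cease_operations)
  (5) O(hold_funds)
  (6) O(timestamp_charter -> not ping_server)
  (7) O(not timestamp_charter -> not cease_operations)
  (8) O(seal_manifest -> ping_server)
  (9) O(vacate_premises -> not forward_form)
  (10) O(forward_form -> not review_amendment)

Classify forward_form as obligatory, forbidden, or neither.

Forbidden

Premises 8 and 1 cover both cases: O(seal_manifest -> ping_server) and O(not seal_manifest -> ping_server). Since seal_manifest ∨ not seal_manifest is a tautology, O(ping_server) follows.
Premise 6, O(timestamp_charter -> not ping_server), contraposes to O(ping_server -> not timestamp_charter); with O(ping_server) we get O(not timestamp_charter).
From O(not timestamp_charter) and premise 7, O(not timestamp_charter -> not cease_operations), we obtain O(not cease_operations).
Premise 4 is O(forward_form -> cease_operations); contrapositively O(not cease_operations -> not forward_form). Since O(not cease_operations) holds, K gives O(not forward_form).
Premises 2, 3, 5, 9, 10 do not contribute to this derivation.
Thus O(not forward_form), which is F(forward_form): forward_form is forbidden.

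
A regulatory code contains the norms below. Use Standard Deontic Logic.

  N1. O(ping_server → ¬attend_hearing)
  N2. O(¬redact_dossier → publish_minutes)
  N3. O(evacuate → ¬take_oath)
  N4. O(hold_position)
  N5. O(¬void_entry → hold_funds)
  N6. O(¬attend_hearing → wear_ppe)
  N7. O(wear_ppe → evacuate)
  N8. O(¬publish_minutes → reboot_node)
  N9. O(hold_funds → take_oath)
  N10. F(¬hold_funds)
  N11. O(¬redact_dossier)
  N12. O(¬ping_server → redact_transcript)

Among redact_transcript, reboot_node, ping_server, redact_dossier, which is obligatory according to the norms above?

redact_transcript

Premise 10 is F(¬hold_funds), i.e. O(hold_funds).
With premise 9, O(hold_funds → take_oath), the K-axiom yields O(take_oath).
The contrapositive of premise 3 (O(evacuate → ¬take_oath)) is O(take_oath → ¬evacuate), and O(take_oath) is already established, so O(¬evacuate).
Premise 7 is O(wear_ppe → evacuate); contrapositively O(¬evacuate → ¬wear_ppe). Since O(¬evacuate) holds, K gives O(¬wear_ppe).
Premise 6 is O(¬attend_hearing → wear_ppe); contrapositively O(¬wear_ppe → attend_hearing). Since O(¬wear_ppe) holds, K gives O(attend_hearing).
Premise 1 is O(ping_server → ¬attend_hearing); contrapositively O(attend_hearing → ¬ping_server). Since O(attend_hearing) holds, K gives O(¬ping_server).
With premise 12, O(¬ping_server → redact_transcript), the K-axiom yields O(redact_transcript).
So O(redact_transcript) holds — redact_transcript is obligatory. None of the other listed options is made obligatory by any chain of premises.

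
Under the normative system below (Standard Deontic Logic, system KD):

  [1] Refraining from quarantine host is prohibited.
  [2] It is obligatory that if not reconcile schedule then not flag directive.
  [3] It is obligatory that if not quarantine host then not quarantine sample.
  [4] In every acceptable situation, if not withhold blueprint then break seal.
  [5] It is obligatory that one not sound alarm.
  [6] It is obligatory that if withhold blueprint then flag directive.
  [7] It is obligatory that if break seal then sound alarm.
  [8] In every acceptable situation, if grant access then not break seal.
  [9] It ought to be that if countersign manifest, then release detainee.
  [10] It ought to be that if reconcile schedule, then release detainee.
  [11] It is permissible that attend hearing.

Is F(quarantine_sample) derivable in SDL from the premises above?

Premise 3 is O(¬quarantine_host → ¬quarantine_sample), but O(¬quarantine_host) is not derivable from the premises, so it does not yield O(¬quarantine_sample).
No other premise forces O(¬quarantine_sample). An ideal world satisfying every premise can still have quarantine_sample true, so F(quarantine_sample) is not derivable.

No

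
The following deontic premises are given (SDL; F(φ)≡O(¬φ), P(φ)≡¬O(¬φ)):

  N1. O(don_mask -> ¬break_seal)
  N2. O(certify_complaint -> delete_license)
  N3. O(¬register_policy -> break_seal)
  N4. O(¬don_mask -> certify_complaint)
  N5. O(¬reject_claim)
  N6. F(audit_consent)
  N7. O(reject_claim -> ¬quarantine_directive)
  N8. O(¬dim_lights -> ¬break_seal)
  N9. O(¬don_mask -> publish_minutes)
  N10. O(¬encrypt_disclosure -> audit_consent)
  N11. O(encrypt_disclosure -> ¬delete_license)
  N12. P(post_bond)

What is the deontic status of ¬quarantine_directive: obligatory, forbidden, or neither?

Neither

Premise 7 is O(reject_claim -> ¬quarantine_directive), but O(reject_claim) is not derivable from the premises, so it does not yield O(¬quarantine_directive).
No premise or chain of K-axiom applications forces O(¬quarantine_directive), and none forces O(quarantine_directive). So ¬quarantine_directive is neither obligatory nor forbidden under these norms.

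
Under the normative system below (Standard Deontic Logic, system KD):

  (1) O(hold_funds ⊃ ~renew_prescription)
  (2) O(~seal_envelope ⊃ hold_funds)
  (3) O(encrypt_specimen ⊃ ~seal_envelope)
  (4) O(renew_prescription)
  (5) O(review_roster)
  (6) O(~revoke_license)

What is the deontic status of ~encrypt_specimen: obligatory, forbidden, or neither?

From premise 4 we have O(renew_prescription).
The contrapositive of premise 1 (O(hold_funds ⊃ ~renew_prescription)) is O(renew_prescription ⊃ ~hold_funds), and O(renew_prescription) is already established, so O(~hold_funds).
Premise 2 is O(~seal_envelope ⊃ hold_funds); contrapositively O(~hold_funds ⊃ seal_envelope). Since O(~hold_funds) holds, K gives O(seal_envelope).
The contrapositive of premise 3 (O(encrypt_specimen ⊃ ~seal_envelope)) is O(seal_envelope ⊃ ~encrypt_specimen), and O(seal_envelope) is already established, so O(~encrypt_specimen).
Premises 5, 6 do not contribute to this derivation.
Hence ~encrypt_specimen is obligatory.

Obligatory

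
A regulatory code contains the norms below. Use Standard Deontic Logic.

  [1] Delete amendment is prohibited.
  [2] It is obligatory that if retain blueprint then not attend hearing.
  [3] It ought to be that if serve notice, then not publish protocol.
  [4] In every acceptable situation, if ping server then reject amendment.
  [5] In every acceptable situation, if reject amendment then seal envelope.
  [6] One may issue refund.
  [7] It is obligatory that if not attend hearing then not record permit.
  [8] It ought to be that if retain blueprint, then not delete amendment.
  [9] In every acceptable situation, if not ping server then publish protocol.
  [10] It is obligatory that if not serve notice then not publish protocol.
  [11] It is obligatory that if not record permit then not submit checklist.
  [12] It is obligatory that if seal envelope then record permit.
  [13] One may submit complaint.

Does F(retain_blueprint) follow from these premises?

Yes

By case analysis on serve_notice: premise 3 gives O(serve_notice → ¬publish_protocol) and premise 10 gives O(¬serve_notice → ¬publish_protocol), so O(¬publish_protocol) either way.
The contrapositive of premise 9 (O(¬ping_server → publish_protocol)) is O(¬publish_protocol → ping_server), and O(¬publish_protocol) is already established, so O(ping_server).
Premise 4 is O(ping_server → reject_amendment); since O(ping_server), deontic closure gives O(reject_amendment).
Applying K to premise 5 (O(reject_amendment → seal_envelope)) and O(reject_amendment) yields O(seal_envelope).
From O(seal_envelope) and premise 12, O(seal_envelope → record_permit), we obtain O(record_permit).
The contrapositive of premise 7 (O(¬attend_hearing → ¬record_permit)) is O(record_permit → attend_hearing), and O(record_permit) is already established, so O(attend_hearing).
The contrapositive of premise 2 (O(retain_blueprint → ¬attend_hearing)) is O(attend_hearing → ¬retain_blueprint), and O(attend_hearing) is already established, so O(¬retain_blueprint).
Premises 1, 6, 8, 11, 13 do not contribute to this derivation.
So O(¬retain_blueprint) holds, i.e. F(retain_blueprint). The claim follows.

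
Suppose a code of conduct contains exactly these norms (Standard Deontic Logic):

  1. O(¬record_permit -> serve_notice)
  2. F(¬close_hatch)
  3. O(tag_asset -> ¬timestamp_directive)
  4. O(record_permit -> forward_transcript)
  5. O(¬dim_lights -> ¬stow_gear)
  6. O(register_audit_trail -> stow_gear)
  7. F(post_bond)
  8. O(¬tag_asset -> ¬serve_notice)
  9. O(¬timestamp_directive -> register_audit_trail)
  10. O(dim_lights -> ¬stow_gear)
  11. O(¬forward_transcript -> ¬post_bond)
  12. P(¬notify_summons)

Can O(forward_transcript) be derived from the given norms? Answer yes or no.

Premises 10 and 5 cover both cases: O(dim_lights -> ¬stow_gear) and O(¬dim_lights -> ¬stow_gear). Since dim_lights ∨ ¬dim_lights is a tautology, O(¬stow_gear) follows.
Premise 6, O(register_audit_trail -> stow_gear), contraposes to O(¬stow_gear -> ¬register_audit_trail); with O(¬stow_gear) we get O(¬register_audit_trail).
Premise 9 is O(¬timestamp_directive -> register_audit_trail); contrapositively O(¬register_audit_trail -> timestamp_directive). Since O(¬register_audit_trail) holds, K gives O(timestamp_directive).
Premise 3, O(tag_asset -> ¬timestamp_directive), contraposes to O(timestamp_directive -> ¬tag_asset); with O(timestamp_directive) we get O(¬tag_asset).
Applying K to premise 8 (O(¬tag_asset -> ¬serve_notice)) and O(¬tag_asset) yields O(¬serve_notice).
The contrapositive of premise 1 (O(¬record_permit -> serve_notice)) is O(¬serve_notice -> record_permit), and O(¬serve_notice) is already established, so O(record_permit).
Premise 4 is O(record_permit -> forward_transcript); since O(record_permit), deontic closure gives O(forward_transcript).
Premises 2, 7, 11, 12 do not contribute to this derivation.
So O(forward_transcript) follows.

Yes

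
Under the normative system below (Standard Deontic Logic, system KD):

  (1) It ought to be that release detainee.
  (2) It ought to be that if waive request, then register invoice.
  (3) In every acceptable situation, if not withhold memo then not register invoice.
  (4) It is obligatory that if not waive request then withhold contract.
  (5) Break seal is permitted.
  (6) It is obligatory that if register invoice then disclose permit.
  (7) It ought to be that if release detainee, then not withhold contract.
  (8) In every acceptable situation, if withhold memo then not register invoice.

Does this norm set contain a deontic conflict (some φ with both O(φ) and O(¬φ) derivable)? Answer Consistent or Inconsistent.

Premises 3 and 8 are O(¬withhold_memo → ¬register_invoice) and O(withhold_memo → ¬register_invoice); every ideal world satisfies ¬withhold_memo or withhold_memo, so in either case ¬register_invoice holds — hence O(¬register_invoice).
Premise 2 is O(waive_request → register_invoice); contrapositively O(¬register_invoice → ¬waive_request). Since O(¬register_invoice) holds, K gives O(¬waive_request).
Applying K to premise 4 (O(¬waive_request → withhold_contract)) and O(¬waive_request) yields O(withhold_contract).
Premise 7 is O(release_detainee → ¬withhold_contract); contrapositively O(withhold_contract → ¬release_detainee). Since O(withhold_contract) holds, K gives O(¬release_detainee).
However, premise 1 gives O(release_detainee).
We now have both O(¬release_detainee) and O(release_detainee) — release_detainee is simultaneously obligatory and forbidden, violating the D-axiom.

Inconsistent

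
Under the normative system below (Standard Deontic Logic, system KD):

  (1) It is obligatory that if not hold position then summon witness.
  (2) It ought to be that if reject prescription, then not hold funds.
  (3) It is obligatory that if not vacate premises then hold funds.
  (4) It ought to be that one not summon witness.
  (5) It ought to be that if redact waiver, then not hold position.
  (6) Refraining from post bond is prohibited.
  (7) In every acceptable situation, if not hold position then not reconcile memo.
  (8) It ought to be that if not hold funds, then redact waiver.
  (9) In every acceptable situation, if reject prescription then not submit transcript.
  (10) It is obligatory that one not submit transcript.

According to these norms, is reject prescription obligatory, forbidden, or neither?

Forbidden

Premise 4 gives O(¬summon_witness).
Premise 1 is O(¬hold_position → summon_witness); contrapositively O(¬summon_witness → hold_position). Since O(¬summon_witness) holds, K gives O(hold_position).
The contrapositive of premise 5 (O(redact_waiver → ¬hold_position)) is O(hold_position → ¬redact_waiver), and O(hold_position) is already established, so O(¬redact_waiver).
Premise 8 is O(¬hold_funds → redact_waiver); contrapositively O(¬redact_waiver → hold_funds). Since O(¬redact_waiver) holds, K gives O(hold_funds).
The contrapositive of premise 2 (O(reject_prescription → ¬hold_funds)) is O(hold_funds → ¬reject_prescription), and O(hold_funds) is already established, so O(¬reject_prescription).
Premises 3, 6, 7, 9, 10 do not contribute to this derivation.
Thus O(¬reject_prescription), which is F(reject_prescription): reject_prescription is forbidden.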